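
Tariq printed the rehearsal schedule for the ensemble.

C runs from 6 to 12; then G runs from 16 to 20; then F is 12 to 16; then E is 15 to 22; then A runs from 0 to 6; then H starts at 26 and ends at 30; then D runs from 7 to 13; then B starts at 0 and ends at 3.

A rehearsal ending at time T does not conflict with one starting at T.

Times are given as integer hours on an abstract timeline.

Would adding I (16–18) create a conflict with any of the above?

A: ends 6 at or before I starts 16 → clear.
B: ends 3 at or before I starts 16 → clear.
C: ends 12 at or before I starts 16 → clear.
D: ends 13 at or before I starts 16 → clear.
F: ends 16 at or before I starts 16 → clear.
E: starts 15 before I ends 18, and ends 22 after I starts 16 → overlap.
G: starts 16 before I ends 18, and ends 20 after I starts 16 → overlap.
H: starts 26 at or after I ends 18 → clear.
I overlaps E, G.

Yes — it overlaps E, G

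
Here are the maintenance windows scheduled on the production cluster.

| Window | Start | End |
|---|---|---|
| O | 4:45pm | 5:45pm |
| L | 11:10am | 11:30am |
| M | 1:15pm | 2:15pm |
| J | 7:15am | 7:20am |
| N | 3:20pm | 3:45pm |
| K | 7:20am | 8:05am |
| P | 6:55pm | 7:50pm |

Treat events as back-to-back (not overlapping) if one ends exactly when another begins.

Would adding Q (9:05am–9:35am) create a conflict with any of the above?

No — it doesn't clash with anything

J: ends 7:20am at or before Q starts 9:05am → clear.
K: ends 8:05am at or before Q starts 9:05am → clear.
L: starts 11:10am at or after Q ends 9:35am → clear.
M: starts 1:15pm at or after Q ends 9:35am → clear.
N: starts 3:20pm at or after Q ends 9:35am → clear.
O: starts 4:45pm at or after Q ends 9:35am → clear.
P: starts 6:55pm at or after Q ends 9:35am → clear.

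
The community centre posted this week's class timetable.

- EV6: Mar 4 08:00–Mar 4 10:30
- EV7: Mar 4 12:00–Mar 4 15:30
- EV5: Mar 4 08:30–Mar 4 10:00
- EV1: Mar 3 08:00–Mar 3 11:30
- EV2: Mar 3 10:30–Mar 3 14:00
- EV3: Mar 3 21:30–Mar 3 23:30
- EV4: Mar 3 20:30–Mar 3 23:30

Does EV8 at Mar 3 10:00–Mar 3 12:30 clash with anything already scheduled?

EV1: starts Mar 3 08:00 before EV8 ends Mar 3 12:30, and ends Mar 3 11:30 after EV8 starts Mar 3 10:00 → overlap.
EV2: starts Mar 3 10:30 before EV8 ends Mar 3 12:30, and ends Mar 3 14:00 after EV8 starts Mar 3 10:00 → overlap.
EV4: starts Mar 3 20:30 at or after EV8 ends Mar 3 12:30 → clear.
EV3: starts Mar 3 21:30 at or after EV8 ends Mar 3 12:30 → clear.
EV6: starts Mar 4 08:00 at or after EV8 ends Mar 3 12:30 → clear.
EV5: starts Mar 4 08:30 at or after EV8 ends Mar 3 12:30 → clear.
EV7: starts Mar 4 12:00 at or after EV8 ends Mar 3 12:30 → clear.
EV8 overlaps EV1, EV2.

Yes — it overlaps EV1, EV2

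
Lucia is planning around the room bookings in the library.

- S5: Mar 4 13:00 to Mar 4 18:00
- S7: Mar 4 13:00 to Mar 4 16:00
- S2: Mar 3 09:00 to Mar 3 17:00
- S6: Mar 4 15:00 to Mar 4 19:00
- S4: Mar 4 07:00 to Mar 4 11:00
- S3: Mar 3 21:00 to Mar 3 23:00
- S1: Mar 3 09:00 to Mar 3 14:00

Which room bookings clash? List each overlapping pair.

S1 & S2, S5 & S6, S5 & S7, S6 & S7

Sorted by start: S1, S2, S3, S4, S5, S7, S6.
S2 starts before S1 ends → S1 and S2 overlap.
S3 starts after S1 ends, so S1 has no further overlaps.
S3 starts after S2 ends, so S2 has no further overlaps.
S4 starts after S3 ends, so S3 has no further overlaps.
S5 starts after S4 ends, so S4 has no further overlaps.
S7 starts before S5 ends → S5 and S7 overlap.
S6 starts before S5 ends → S5 and S6 overlap.
S6 starts before S7 ends → S7 and S6 overlap.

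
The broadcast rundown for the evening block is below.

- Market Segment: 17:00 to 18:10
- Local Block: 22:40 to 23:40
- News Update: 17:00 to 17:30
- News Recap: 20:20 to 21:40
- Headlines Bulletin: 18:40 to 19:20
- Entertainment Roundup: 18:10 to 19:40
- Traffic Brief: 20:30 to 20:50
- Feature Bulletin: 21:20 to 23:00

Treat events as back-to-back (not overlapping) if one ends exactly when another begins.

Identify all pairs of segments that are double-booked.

Check each pair: they overlap iff neither finishes before the other starts.
Sorted by start: News Update, Market Segment, Entertainment Roundup, Headlines Bulletin, News Recap, Traffic Brief, Feature Bulletin, Local Block.
Market Segment starts before News Update ends → News Update and Market Segment overlap.
Entertainment Roundup starts after News Update ends — done with News Update.
Entertainment Roundup starts exactly when Market Segment ends (back-to-back, no overlap) — done with Market Segment.
Headlines Bulletin starts before Entertainment Roundup ends → Entertainment Roundup and Headlines Bulletin overlap.
News Recap starts after Entertainment Roundup ends — done with Entertainment Roundup.
News Recap starts after Headlines Bulletin ends — done with Headlines Bulletin.
Traffic Brief starts before News Recap ends → News Recap and Traffic Brief overlap.
Feature Bulletin starts before News Recap ends → News Recap and Feature Bulletin overlap.
Local Block starts after News Recap ends.
Feature Bulletin starts after Traffic Brief ends — done with Traffic Brief.
Local Block starts before Feature Bulletin ends → Feature Bulletin and Local Block overlap.

Entertainment Roundup & Headlines Bulletin, Feature Bulletin & Local Block, Feature Bulletin & News Recap, Market Segment & News Update, News Recap & Traffic Brief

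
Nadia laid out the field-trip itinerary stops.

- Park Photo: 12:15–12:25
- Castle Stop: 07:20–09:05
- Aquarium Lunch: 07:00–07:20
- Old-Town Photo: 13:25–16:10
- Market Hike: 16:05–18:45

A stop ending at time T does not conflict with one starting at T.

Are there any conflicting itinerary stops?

Yes

Sorted by start: Aquarium Lunch, Castle Stop, Park Photo, Old-Town Photo, Market Hike.
Castle Stop starts exactly when Aquarium Lunch ends (back-to-back, no overlap); Aquarium Lunch is clear from here.
Park Photo starts after Castle Stop ends; Castle Stop is clear from here.
Old-Town Photo starts after Park Photo ends; Park Photo is clear from here.
Market Hike starts before Old-Town Photo ends → Old-Town Photo and Market Hike overlap.
That's a conflict, so the schedule is not conflict-free.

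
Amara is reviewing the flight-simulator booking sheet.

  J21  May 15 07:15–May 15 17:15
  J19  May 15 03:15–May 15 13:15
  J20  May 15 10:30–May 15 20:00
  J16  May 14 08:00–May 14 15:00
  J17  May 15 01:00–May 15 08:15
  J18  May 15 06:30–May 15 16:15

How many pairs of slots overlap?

Check each pair: they overlap iff neither finishes before the other starts.
Sorted by start: J16, J17, J19, J18, J21, J20.
J17 starts after J16 ends, so nothing later overlaps J16 either.
J19 starts before J17 ends → J17 and J19 overlap.
J18 starts before J17 ends → J17 and J18 overlap.
J21 starts before J17 ends → J17 and J21 overlap.
J20 starts after J17 ends.
J18 starts before J19 ends → J19 and J18 overlap.
J21 starts before J19 ends → J19 and J21 overlap.
J20 starts before J19 ends → J19 and J20 overlap.
J21 starts before J18 ends → J18 and J21 overlap.
J20 starts before J18 ends → J18 and J20 overlap.
J20 starts before J21 ends → J21 and J20 overlap.
Overlapping pairs: J17 & J18, J17 & J19, J17 & J21, J18 & J19, J18 & J20, J18 & J21, J19 & J20, J19 & J21, J20 & J21 — 9 in total.

9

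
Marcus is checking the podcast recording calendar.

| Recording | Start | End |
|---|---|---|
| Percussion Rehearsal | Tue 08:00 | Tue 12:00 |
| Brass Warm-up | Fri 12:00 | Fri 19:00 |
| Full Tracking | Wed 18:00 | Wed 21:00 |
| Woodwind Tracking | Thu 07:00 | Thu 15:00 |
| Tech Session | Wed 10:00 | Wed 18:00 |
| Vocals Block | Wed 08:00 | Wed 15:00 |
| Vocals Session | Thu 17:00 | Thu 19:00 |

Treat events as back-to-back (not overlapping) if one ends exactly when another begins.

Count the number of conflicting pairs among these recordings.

Sorted by start: Percussion Rehearsal, Vocals Block, Tech Session, Full Tracking, Woodwind Tracking, Vocals Session, Brass Warm-up.
Vocals Block starts after Percussion Rehearsal ends, so nothing later overlaps Percussion Rehearsal either.
Tech Session starts before Vocals Block ends → Vocals Block and Tech Session overlap.
Full Tracking starts after Vocals Block ends, so nothing later overlaps Vocals Block either.
Full Tracking starts exactly when Tech Session ends (back-to-back, no overlap), so nothing later overlaps Tech Session either.
Woodwind Tracking starts after Full Tracking ends, so nothing later overlaps Full Tracking either.
Vocals Session starts after Woodwind Tracking ends, so nothing later overlaps Woodwind Tracking either.
Brass Warm-up starts after Vocals Session ends.
Overlapping pairs: Tech Session & Vocals Block — 1 in total.

1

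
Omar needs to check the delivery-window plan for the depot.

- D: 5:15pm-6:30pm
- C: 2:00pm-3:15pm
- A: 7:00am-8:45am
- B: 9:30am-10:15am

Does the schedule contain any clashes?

No

Check each pair: they overlap iff neither finishes before the other starts.
Sorted by start: A, B, C, D.
B starts after A ends, so nothing later overlaps A either.
C starts after B ends, so nothing later overlaps B either.
D starts after C ends.
Every pair is clear; the schedule has no overlaps.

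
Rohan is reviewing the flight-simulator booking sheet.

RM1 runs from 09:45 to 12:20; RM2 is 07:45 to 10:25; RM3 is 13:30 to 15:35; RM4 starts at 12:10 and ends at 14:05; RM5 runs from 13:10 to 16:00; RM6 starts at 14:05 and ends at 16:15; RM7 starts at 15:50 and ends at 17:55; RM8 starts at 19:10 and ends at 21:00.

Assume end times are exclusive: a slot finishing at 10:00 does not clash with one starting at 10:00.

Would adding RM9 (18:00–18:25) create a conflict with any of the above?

No — it doesn't clash with anything

RM2: ends 10:25 at or before RM9 starts 18:00 → clear.
RM1: ends 12:20 at or before RM9 starts 18:00 → clear.
RM4: ends 14:05 at or before RM9 starts 18:00 → clear.
RM5: ends 16:00 at or before RM9 starts 18:00 → clear.
RM3: ends 15:35 at or before RM9 starts 18:00 → clear.
RM6: ends 16:15 at or before RM9 starts 18:00 → clear.
RM7: ends 17:55 at or before RM9 starts 18:00 → clear.
RM8: starts 19:10 at or after RM9 ends 18:25 → clear.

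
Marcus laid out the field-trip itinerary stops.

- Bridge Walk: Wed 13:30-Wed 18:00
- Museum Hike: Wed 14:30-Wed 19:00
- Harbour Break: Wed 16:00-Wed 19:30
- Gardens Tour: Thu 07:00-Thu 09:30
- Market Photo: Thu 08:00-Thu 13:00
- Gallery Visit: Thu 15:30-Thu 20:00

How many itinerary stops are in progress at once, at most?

3

Sweep the timeline, counting +1 at each start and −1 at each end (ends before starts at a tie):
Wed 13:30 start Bridge Walk → 1
Wed 14:30 start Museum Hike → 2
Wed 16:00 start Harbour Break → 3
Wed 18:00 end Bridge Walk → 2
Wed 19:00 end Museum Hike → 1
Wed 19:30 end Harbour Break → 0
Thu 07:00 start Gardens Tour → 1
Thu 08:00 start Market Photo → 2
Thu 09:30 end Gardens Tour → 1
Thu 13:00 end Market Photo → 0
Thu 15:30 start Gallery Visit → 1
Thu 20:00 end Gallery Visit → 0
Peak is 3, at Wed 16:00 (Bridge Walk, Harbour Break, Museum Hike).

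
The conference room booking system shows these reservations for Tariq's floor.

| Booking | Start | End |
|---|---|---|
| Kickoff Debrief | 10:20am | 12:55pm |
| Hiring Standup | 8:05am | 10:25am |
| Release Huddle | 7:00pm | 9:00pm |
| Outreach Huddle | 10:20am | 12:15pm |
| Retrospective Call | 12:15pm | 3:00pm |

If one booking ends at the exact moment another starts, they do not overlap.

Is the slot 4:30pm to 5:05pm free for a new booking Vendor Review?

Yes — the slot is free

Hiring Standup: ends 10:25am at or before Vendor Review starts 4:30pm → clear.
Outreach Huddle: ends 12:15pm at or before Vendor Review starts 4:30pm → clear.
Kickoff Debrief: ends 12:55pm at or before Vendor Review starts 4:30pm → clear.
Retrospective Call: ends 3:00pm at or before Vendor Review starts 4:30pm → clear.
Release Huddle: starts 7:00pm at or after Vendor Review ends 5:05pm → clear.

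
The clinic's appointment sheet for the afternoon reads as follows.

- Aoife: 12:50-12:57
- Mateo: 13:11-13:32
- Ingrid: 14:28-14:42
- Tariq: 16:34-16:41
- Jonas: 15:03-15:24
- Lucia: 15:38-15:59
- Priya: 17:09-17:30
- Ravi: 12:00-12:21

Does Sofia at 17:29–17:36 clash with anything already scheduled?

Yes — it overlaps Priya

Ravi: ends 12:21 at or before Sofia starts 17:29 → clear.
Aoife: ends 12:57 at or before Sofia starts 17:29 → clear.
Mateo: ends 13:32 at or before Sofia starts 17:29 → clear.
Ingrid: ends 14:42 at or before Sofia starts 17:29 → clear.
Jonas: ends 15:24 at or before Sofia starts 17:29 → clear.
Lucia: ends 15:59 at or before Sofia starts 17:29 → clear.
Tariq: ends 16:41 at or before Sofia starts 17:29 → clear.
Priya: starts 17:09 before Sofia ends 17:36, and ends 17:30 after Sofia starts 17:29 → overlap.
Sofia overlaps Priya.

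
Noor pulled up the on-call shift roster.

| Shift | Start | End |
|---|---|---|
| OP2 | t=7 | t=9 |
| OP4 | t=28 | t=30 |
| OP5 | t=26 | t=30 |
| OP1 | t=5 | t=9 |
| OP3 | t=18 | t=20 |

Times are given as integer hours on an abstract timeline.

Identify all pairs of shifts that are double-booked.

Sorted by start: OP1, OP2, OP3, OP5, OP4.
OP2 starts before OP1 ends → OP1 and OP2 overlap.
OP3 starts after OP1 ends — done with OP1.
OP3 starts after OP2 ends — done with OP2.
OP5 starts after OP3 ends — done with OP3.
OP4 starts before OP5 ends → OP5 and OP4 overlap.

OP1 & OP2, OP4 & OP5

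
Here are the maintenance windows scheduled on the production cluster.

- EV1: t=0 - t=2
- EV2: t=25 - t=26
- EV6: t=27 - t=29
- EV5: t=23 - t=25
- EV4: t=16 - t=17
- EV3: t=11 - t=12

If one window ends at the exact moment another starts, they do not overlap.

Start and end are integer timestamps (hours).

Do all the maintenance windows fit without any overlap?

Sorted by start: EV1, EV3, EV4, EV5, EV2, EV6.
EV3 starts after EV1 ends — done with EV1.
EV4 starts after EV3 ends — done with EV3.
EV5 starts after EV4 ends — done with EV4.
EV2 starts exactly when EV5 ends (back-to-back, no overlap) — done with EV5.
EV6 starts after EV2 ends.
Every pair is clear; the schedule has no overlaps.

Yes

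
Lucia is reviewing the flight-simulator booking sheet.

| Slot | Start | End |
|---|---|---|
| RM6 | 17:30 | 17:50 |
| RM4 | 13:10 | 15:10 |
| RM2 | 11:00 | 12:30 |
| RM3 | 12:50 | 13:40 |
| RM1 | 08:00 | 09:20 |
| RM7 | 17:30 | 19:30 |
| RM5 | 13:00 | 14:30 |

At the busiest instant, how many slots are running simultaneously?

3

Walk through starts and ends in time order (an end at T is processed before a start at T):
08:00 start RM1 → 1
09:20 end RM1 → 0
11:00 start RM2 → 1
12:30 end RM2 → 0
12:50 start RM3 → 1
13:00 start RM5 → 2
13:10 start RM4 → 3
13:40 end RM3 → 2
14:30 end RM5 → 1
15:10 end RM4 → 0
17:30 start RM6 → 1
17:30 start RM7 → 2
17:50 end RM6 → 1
19:30 end RM7 → 0
Peak is 3, at 13:10 (RM3, RM4, RM5).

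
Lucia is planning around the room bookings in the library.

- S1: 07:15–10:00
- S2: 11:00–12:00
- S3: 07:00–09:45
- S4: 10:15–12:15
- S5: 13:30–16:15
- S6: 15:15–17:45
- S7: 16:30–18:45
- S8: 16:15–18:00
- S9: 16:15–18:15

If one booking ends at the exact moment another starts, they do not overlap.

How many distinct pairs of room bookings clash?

Two intervals overlap when each starts before the other ends.
Sorted by start: S3, S1, S4, S2, S5, S6, S8, S9, S7.
S1 starts before S3 ends → S3 and S1 overlap.
S4 starts after S3 ends, so S3 has no further overlaps.
S4 starts after S1 ends, so S1 has no further overlaps.
S2 starts before S4 ends → S4 and S2 overlap.
S5 starts after S4 ends, so S4 has no further overlaps.
S5 starts after S2 ends, so S2 has no further overlaps.
S6 starts before S5 ends → S5 and S6 overlap.
S8 starts exactly when S5 ends (back-to-back, no overlap), so S5 has no further overlaps.
S8 starts before S6 ends → S6 and S8 overlap.
S9 starts before S6 ends → S6 and S9 overlap.
S7 starts before S6 ends → S6 and S7 overlap.
S9 starts before S8 ends → S8 and S9 overlap.
S7 starts before S8 ends → S8 and S7 overlap.
S7 starts before S9 ends → S9 and S7 overlap.
Overlapping pairs: S1 & S3, S2 & S4, S5 & S6, S6 & S7, S6 & S8, S6 & S9, S7 & S8, S7 & S9, S8 & S9 — 9 in total.

9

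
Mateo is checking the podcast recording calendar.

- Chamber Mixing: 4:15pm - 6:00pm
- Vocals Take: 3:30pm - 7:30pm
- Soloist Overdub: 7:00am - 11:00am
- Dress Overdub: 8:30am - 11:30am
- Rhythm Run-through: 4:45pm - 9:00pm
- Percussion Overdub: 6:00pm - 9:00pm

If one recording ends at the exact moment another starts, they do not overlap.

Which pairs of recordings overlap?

Chamber Mixing & Rhythm Run-through, Chamber Mixing & Vocals Take, Dress Overdub & Soloist Overdub, Percussion Overdub & Rhythm Run-through, Percussion Overdub & Vocals Take, Rhythm Run-through & Vocals Take

Two intervals overlap when each starts before the other ends.
Sorted by start: Soloist Overdub, Dress Overdub, Vocals Take, Chamber Mixing, Rhythm Run-through, Percussion Overdub.
Dress Overdub starts before Soloist Overdub ends → Soloist Overdub and Dress Overdub overlap.
Vocals Take starts after Soloist Overdub ends, so nothing later overlaps Soloist Overdub either.
Vocals Take starts after Dress Overdub ends, so nothing later overlaps Dress Overdub either.
Chamber Mixing starts before Vocals Take ends → Vocals Take and Chamber Mixing overlap.
Rhythm Run-through starts before Vocals Take ends → Vocals Take and Rhythm Run-through overlap.
Percussion Overdub starts before Vocals Take ends → Vocals Take and Percussion Overdub overlap.
Rhythm Run-through starts before Chamber Mixing ends → Chamber Mixing and Rhythm Run-through overlap.
Percussion Overdub starts exactly when Chamber Mixing ends (back-to-back, no overlap).
Percussion Overdub starts before Rhythm Run-through ends → Rhythm Run-through and Percussion Overdub overlap.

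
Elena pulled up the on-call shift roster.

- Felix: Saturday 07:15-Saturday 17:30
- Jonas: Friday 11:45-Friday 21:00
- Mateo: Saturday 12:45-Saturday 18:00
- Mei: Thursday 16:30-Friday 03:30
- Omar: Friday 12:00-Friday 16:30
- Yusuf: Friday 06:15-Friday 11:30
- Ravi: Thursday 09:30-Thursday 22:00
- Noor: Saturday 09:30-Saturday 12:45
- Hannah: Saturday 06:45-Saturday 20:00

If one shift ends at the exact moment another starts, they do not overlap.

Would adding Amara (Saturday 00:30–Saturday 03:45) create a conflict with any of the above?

No — it doesn't clash with anything

Ravi: ends Thursday 22:00 at or before Amara starts Saturday 00:30 → clear.
Mei: ends Friday 03:30 at or before Amara starts Saturday 00:30 → clear.
Yusuf: ends Friday 11:30 at or before Amara starts Saturday 00:30 → clear.
Jonas: ends Friday 21:00 at or before Amara starts Saturday 00:30 → clear.
Omar: ends Friday 16:30 at or before Amara starts Saturday 00:30 → clear.
Hannah: starts Saturday 06:45 at or after Amara ends Saturday 03:45 → clear.
Felix: starts Saturday 07:15 at or after Amara ends Saturday 03:45 → clear.
Noor: starts Saturday 09:30 at or after Amara ends Saturday 03:45 → clear.
Mateo: starts Saturday 12:45 at or after Amara ends Saturday 03:45 → clear.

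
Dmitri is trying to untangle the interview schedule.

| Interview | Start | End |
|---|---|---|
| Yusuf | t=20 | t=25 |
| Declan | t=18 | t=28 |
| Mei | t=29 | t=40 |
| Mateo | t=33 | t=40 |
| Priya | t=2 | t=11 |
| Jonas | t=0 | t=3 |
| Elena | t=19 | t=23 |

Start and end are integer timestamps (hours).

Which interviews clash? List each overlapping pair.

Declan & Elena, Declan & Yusuf, Elena & Yusuf, Jonas & Priya, Mateo & Mei

Check each pair: they overlap iff neither finishes before the other starts.
Sorted by start: Jonas, Priya, Declan, Elena, Yusuf, Mei, Mateo.
Priya starts before Jonas ends → Jonas and Priya overlap.
Declan starts after Jonas ends, so Jonas has no further overlaps.
Declan starts after Priya ends, so Priya has no further overlaps.
Elena starts before Declan ends → Declan and Elena overlap.
Yusuf starts before Declan ends → Declan and Yusuf overlap.
Mei starts after Declan ends, so Declan has no further overlaps.
Yusuf starts before Elena ends → Elena and Yusuf overlap.
Mei starts after Elena ends, so Elena has no further overlaps.
Mei starts after Yusuf ends, so Yusuf has no further overlaps.
Mateo starts before Mei ends → Mei and Mateo overlap.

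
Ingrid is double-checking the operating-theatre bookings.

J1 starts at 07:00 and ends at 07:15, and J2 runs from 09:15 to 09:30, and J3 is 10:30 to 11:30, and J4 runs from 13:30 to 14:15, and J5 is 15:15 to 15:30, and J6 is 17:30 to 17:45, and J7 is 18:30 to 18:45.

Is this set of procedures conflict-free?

Yes

Two intervals overlap when each starts before the other ends.
Sorted by start: J1, J2, J3, J4, J5, J6, J7.
J2 starts after J1 ends, so J1 has no further overlaps.
J3 starts after J2 ends, so J2 has no further overlaps.
J4 starts after J3 ends, so J3 has no further overlaps.
J5 starts after J4 ends, so J4 has no further overlaps.
J6 starts after J5 ends, so J5 has no further overlaps.
J7 starts after J6 ends.
Every pair is clear; the schedule has no overlaps.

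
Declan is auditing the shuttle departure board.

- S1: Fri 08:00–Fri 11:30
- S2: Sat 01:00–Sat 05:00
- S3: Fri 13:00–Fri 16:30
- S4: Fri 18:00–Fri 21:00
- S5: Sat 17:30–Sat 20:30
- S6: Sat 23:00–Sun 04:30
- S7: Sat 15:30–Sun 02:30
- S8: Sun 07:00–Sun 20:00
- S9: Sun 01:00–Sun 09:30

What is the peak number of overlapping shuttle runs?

3

Sweep the timeline, counting +1 at each start and −1 at each end (ends before starts at a tie):
Fri 08:00 start S1 → 1
Fri 11:30 end S1 → 0
Fri 13:00 start S3 → 1
Fri 16:30 end S3 → 0
Fri 18:00 start S4 → 1
Fri 21:00 end S4 → 0
Sat 01:00 start S2 → 1
Sat 05:00 end S2 → 0
Sat 15:30 start S7 → 1
Sat 17:30 start S5 → 2
Sat 20:30 end S5 → 1
Sat 23:00 start S6 → 2
Sun 01:00 start S9 → 3
Sun 02:30 end S7 → 2
Sun 04:30 end S6 → 1
Sun 07:00 start S8 → 2
Sun 09:30 end S9 → 1
Sun 20:00 end S8 → 0
Peak is 3, at Sun 01:00 (S6, S7, S9).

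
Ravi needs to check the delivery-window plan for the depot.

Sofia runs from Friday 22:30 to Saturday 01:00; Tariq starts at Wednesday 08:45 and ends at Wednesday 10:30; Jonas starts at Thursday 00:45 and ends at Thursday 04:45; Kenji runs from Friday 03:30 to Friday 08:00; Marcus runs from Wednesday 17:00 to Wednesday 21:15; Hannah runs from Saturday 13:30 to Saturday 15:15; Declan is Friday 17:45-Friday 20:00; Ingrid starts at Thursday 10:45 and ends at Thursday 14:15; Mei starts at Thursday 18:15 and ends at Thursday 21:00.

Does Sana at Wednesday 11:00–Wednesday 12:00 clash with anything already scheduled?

No — it doesn't clash with anything

Tariq: ends Wednesday 10:30 at or before Sana starts Wednesday 11:00 → clear.
Marcus: starts Wednesday 17:00 at or after Sana ends Wednesday 12:00 → clear.
Jonas: starts Thursday 00:45 at or after Sana ends Wednesday 12:00 → clear.
Ingrid: starts Thursday 10:45 at or after Sana ends Wednesday 12:00 → clear.
Mei: starts Thursday 18:15 at or after Sana ends Wednesday 12:00 → clear.
Kenji: starts Friday 03:30 at or after Sana ends Wednesday 12:00 → clear.
Declan: starts Friday 17:45 at or after Sana ends Wednesday 12:00 → clear.
Sofia: starts Friday 22:30 at or after Sana ends Wednesday 12:00 → clear.
Hannah: starts Saturday 13:30 at or after Sana ends Wednesday 12:00 → clear.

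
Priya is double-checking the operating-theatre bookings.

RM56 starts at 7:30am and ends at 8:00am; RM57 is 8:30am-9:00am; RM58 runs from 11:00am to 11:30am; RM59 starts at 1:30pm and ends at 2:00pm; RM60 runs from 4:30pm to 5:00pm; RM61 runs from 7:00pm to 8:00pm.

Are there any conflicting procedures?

No

Sorted by start: RM56, RM57, RM58, RM59, RM60, RM61.
RM57 starts after RM56 ends, so nothing later overlaps RM56 either.
RM58 starts after RM57 ends, so nothing later overlaps RM57 either.
RM59 starts after RM58 ends, so nothing later overlaps RM58 either.
RM60 starts after RM59 ends, so nothing later overlaps RM59 either.
RM61 starts after RM60 ends.
Every pair is clear; the schedule has no overlaps.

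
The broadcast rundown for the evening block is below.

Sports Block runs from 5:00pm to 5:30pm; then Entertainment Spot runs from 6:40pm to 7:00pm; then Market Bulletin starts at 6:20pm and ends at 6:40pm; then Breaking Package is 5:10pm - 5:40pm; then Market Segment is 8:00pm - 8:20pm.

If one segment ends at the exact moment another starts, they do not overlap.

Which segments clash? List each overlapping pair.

Sorted by start: Sports Block, Breaking Package, Market Bulletin, Entertainment Spot, Market Segment.
Breaking Package starts before Sports Block ends → Sports Block and Breaking Package overlap.
Market Bulletin starts after Sports Block ends, so nothing later overlaps Sports Block either.
Market Bulletin starts after Breaking Package ends, so nothing later overlaps Breaking Package either.
Entertainment Spot starts exactly when Market Bulletin ends (back-to-back, no overlap), so nothing later overlaps Market Bulletin either.
Market Segment starts after Entertainment Spot ends.

Breaking Package & Sports Block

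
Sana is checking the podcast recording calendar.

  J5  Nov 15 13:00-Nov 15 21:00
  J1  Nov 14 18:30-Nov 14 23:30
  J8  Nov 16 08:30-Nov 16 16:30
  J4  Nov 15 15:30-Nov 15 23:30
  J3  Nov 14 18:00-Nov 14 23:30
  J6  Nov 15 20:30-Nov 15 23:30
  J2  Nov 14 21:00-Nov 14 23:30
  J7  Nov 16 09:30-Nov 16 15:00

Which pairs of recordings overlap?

Check each pair: they overlap iff neither finishes before the other starts.
Sorted by start: J3, J1, J2, J5, J4, J6, J8, J7.
J1 starts before J3 ends → J3 and J1 overlap.
J2 starts before J3 ends → J3 and J2 overlap.
J5 starts after J3 ends — done with J3.
J2 starts before J1 ends → J1 and J2 overlap.
J5 starts after J1 ends — done with J1.
J5 starts after J2 ends — done with J2.
J4 starts before J5 ends → J5 and J4 overlap.
J6 starts before J5 ends → J5 and J6 overlap.
J8 starts after J5 ends — done with J5.
J6 starts before J4 ends → J4 and J6 overlap.
J8 starts after J4 ends — done with J4.
J8 starts after J6 ends — done with J6.
J7 starts before J8 ends → J8 and J7 overlap.

J1 & J2, J1 & J3, J2 & J3, J4 & J5, J4 & J6, J5 & J6, J7 & J8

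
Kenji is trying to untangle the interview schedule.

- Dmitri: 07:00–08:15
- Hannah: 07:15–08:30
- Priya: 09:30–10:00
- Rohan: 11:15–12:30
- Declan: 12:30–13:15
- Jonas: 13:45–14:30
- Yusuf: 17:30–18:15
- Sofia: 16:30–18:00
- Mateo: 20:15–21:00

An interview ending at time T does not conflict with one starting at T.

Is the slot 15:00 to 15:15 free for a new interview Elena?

Yes — the slot is free

Dmitri: ends 08:15 at or before Elena starts 15:00 → clear.
Hannah: ends 08:30 at or before Elena starts 15:00 → clear.
Priya: ends 10:00 at or before Elena starts 15:00 → clear.
Rohan: ends 12:30 at or before Elena starts 15:00 → clear.
Declan: ends 13:15 at or before Elena starts 15:00 → clear.
Jonas: ends 14:30 at or before Elena starts 15:00 → clear.
Sofia: starts 16:30 at or after Elena ends 15:15 → clear.
Yusuf: starts 17:30 at or after Elena ends 15:15 → clear.
Mateo: starts 20:15 at or after Elena ends 15:15 → clear.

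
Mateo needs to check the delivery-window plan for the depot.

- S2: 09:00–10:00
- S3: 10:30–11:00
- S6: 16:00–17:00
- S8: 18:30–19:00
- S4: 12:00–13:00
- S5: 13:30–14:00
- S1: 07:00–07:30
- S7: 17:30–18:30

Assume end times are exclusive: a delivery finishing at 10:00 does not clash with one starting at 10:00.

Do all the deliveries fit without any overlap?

Yes

Sorted by start: S1, S2, S3, S4, S5, S6, S7, S8.
S2 starts after S1 ends — done with S1.
S3 starts after S2 ends — done with S2.
S4 starts after S3 ends — done with S3.
S5 starts after S4 ends — done with S4.
S6 starts after S5 ends — done with S5.
S7 starts after S6 ends — done with S6.
S8 starts exactly when S7 ends (back-to-back, no overlap).
Every pair is clear; the schedule has no overlaps.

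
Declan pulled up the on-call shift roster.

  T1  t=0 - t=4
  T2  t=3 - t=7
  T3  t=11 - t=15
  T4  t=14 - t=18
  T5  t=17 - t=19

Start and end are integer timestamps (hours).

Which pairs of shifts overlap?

Two intervals overlap when each starts before the other ends.
Sorted by start: T1, T2, T3, T4, T5.
T2 starts before T1 ends → T1 and T2 overlap.
T3 starts after T1 ends — done with T1.
T3 starts after T2 ends — done with T2.
T4 starts before T3 ends → T3 and T4 overlap.
T5 starts after T3 ends.
T5 starts before T4 ends → T4 and T5 overlap.

T1 & T2, T3 & T4, T4 & T5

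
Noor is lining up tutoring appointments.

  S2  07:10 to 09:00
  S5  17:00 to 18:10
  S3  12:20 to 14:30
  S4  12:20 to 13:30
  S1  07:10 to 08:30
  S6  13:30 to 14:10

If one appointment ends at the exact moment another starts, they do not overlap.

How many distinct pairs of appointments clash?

3

Sorted by start: S1, S2, S3, S4, S6, S5.
S2 starts before S1 ends → S1 and S2 overlap.
S3 starts after S1 ends — done with S1.
S3 starts after S2 ends — done with S2.
S4 starts before S3 ends → S3 and S4 overlap.
S6 starts before S3 ends → S3 and S6 overlap.
S5 starts after S3 ends.
S6 starts exactly when S4 ends (back-to-back, no overlap) — done with S4.
S5 starts after S6 ends.
Overlapping pairs: S1 & S2, S3 & S4, S3 & S6 — 3 in total.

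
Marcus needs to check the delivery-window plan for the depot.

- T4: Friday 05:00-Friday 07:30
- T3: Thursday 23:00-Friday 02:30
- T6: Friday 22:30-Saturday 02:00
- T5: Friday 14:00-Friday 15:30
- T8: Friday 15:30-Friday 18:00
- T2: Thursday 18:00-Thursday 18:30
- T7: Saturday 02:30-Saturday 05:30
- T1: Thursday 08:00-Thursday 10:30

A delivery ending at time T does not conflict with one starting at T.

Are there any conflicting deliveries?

Sorted by start: T1, T2, T3, T4, T5, T8, T6, T7.
T2 starts after T1 ends — done with T1.
T3 starts after T2 ends — done with T2.
T4 starts after T3 ends — done with T3.
T5 starts after T4 ends — done with T4.
T8 starts exactly when T5 ends (back-to-back, no overlap) — done with T5.
T6 starts after T8 ends — done with T8.
T7 starts after T6 ends.
Every pair is clear; the schedule has no overlaps.

No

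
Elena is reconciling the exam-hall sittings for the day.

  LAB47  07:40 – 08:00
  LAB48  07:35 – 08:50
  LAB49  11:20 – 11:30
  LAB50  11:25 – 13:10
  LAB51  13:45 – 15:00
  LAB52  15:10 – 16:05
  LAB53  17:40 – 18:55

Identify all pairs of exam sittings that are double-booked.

LAB47 & LAB48, LAB49 & LAB50

Sorted by start: LAB48, LAB47, LAB49, LAB50, LAB51, LAB52, LAB53.
LAB47 starts before LAB48 ends → LAB48 and LAB47 overlap.
LAB49 starts after LAB48 ends, so nothing later overlaps LAB48 either.
LAB49 starts after LAB47 ends, so nothing later overlaps LAB47 either.
LAB50 starts before LAB49 ends → LAB49 and LAB50 overlap.
LAB51 starts after LAB49 ends, so nothing later overlaps LAB49 either.
LAB51 starts after LAB50 ends, so nothing later overlaps LAB50 either.
LAB52 starts after LAB51 ends, so nothing later overlaps LAB51 either.
LAB53 starts after LAB52 ends.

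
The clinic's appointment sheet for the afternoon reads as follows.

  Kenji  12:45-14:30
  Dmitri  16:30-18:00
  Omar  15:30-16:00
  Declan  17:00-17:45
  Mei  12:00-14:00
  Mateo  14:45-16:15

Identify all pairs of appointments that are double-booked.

Declan & Dmitri, Kenji & Mei, Mateo & Omar

Two intervals overlap when each starts before the other ends.
Sorted by start: Mei, Kenji, Mateo, Omar, Dmitri, Declan.
Kenji starts before Mei ends → Mei and Kenji overlap.
Mateo starts after Mei ends; Mei is clear from here.
Mateo starts after Kenji ends; Kenji is clear from here.
Omar starts before Mateo ends → Mateo and Omar overlap.
Dmitri starts after Mateo ends; Mateo is clear from here.
Dmitri starts after Omar ends; Omar is clear from here.
Declan starts before Dmitri ends → Dmitri and Declan overlap.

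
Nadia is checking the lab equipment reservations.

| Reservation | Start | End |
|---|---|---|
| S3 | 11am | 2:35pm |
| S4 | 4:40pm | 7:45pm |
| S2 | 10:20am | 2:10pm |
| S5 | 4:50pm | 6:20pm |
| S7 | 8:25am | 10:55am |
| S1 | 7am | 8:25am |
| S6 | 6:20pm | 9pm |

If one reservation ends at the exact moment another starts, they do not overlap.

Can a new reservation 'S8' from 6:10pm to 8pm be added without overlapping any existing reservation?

No — it overlaps S4, S5, S6

S1: ends 8:25am at or before S8 starts 6:10pm → clear.
S7: ends 10:55am at or before S8 starts 6:10pm → clear.
S2: ends 2:10pm at or before S8 starts 6:10pm → clear.
S3: ends 2:35pm at or before S8 starts 6:10pm → clear.
S4: starts 4:40pm before S8 ends 8pm, and ends 7:45pm after S8 starts 6:10pm → overlap.
S5: starts 4:50pm before S8 ends 8pm, and ends 6:20pm after S8 starts 6:10pm → overlap.
S6: starts 6:20pm before S8 ends 8pm, and ends 9pm after S8 starts 6:10pm → overlap.
S8 overlaps S4, S5, S6.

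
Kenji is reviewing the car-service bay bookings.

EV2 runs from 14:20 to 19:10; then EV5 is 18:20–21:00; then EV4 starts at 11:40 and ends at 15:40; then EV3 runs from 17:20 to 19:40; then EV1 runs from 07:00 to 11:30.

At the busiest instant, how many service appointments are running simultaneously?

3

Sweep the timeline, counting +1 at each start and −1 at each end (ends before starts at a tie):
07:00 start EV1 → 1
11:30 end EV1 → 0
11:40 start EV4 → 1
14:20 start EV2 → 2
15:40 end EV4 → 1
17:20 start EV3 → 2
18:20 start EV5 → 3
19:10 end EV2 → 2
19:40 end EV3 → 1
21:00 end EV5 → 0
Peak is 3, at 18:20 (EV2, EV3, EV5).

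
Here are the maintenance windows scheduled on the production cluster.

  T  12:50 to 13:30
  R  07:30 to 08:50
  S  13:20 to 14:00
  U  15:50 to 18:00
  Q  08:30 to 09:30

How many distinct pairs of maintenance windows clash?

Sorted by start: R, Q, T, S, U.
Q starts before R ends → R and Q overlap.
T starts after R ends; R is clear from here.
T starts after Q ends; Q is clear from here.
S starts before T ends → T and S overlap.
U starts after T ends.
U starts after S ends.
Overlapping pairs: Q & R, S & T — 2 in total.

2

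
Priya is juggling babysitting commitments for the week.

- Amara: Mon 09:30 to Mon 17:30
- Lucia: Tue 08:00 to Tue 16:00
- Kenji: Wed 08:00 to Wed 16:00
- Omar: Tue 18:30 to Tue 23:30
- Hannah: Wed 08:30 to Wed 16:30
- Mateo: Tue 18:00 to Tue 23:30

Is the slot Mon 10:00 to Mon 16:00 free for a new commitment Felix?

Amara: starts Mon 09:30 before Felix ends Mon 16:00, and ends Mon 17:30 after Felix starts Mon 10:00 → overlap.
Lucia: starts Tue 08:00 at or after Felix ends Mon 16:00 → clear.
Mateo: starts Tue 18:00 at or after Felix ends Mon 16:00 → clear.
Omar: starts Tue 18:30 at or after Felix ends Mon 16:00 → clear.
Kenji: starts Wed 08:00 at or after Felix ends Mon 16:00 → clear.
Hannah: starts Wed 08:30 at or after Felix ends Mon 16:00 → clear.
Felix overlaps Amara.

No — it overlaps Amara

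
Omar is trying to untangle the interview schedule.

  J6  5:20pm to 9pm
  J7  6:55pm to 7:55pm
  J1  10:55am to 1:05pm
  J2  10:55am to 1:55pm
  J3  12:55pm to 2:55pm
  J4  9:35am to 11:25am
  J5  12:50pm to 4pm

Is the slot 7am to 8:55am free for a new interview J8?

J4: starts 9:35am at or after J8 ends 8:55am → clear.
J1: starts 10:55am at or after J8 ends 8:55am → clear.
J2: starts 10:55am at or after J8 ends 8:55am → clear.
J5: starts 12:50pm at or after J8 ends 8:55am → clear.
J3: starts 12:55pm at or after J8 ends 8:55am → clear.
J6: starts 5:20pm at or after J8 ends 8:55am → clear.
J7: starts 6:55pm at or after J8 ends 8:55am → clear.

Yes — the slot is free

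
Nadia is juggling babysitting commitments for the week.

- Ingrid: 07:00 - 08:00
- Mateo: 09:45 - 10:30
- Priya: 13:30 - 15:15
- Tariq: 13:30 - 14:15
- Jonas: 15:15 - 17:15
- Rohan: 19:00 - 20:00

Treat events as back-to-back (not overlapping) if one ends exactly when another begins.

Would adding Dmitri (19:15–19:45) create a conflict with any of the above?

Yes — it overlaps Rohan

Ingrid: ends 08:00 at or before Dmitri starts 19:15 → clear.
Mateo: ends 10:30 at or before Dmitri starts 19:15 → clear.
Priya: ends 15:15 at or before Dmitri starts 19:15 → clear.
Tariq: ends 14:15 at or before Dmitri starts 19:15 → clear.
Jonas: ends 17:15 at or before Dmitri starts 19:15 → clear.
Rohan: starts 19:00 before Dmitri ends 19:45, and ends 20:00 after Dmitri starts 19:15 → overlap.
Dmitri overlaps Rohan.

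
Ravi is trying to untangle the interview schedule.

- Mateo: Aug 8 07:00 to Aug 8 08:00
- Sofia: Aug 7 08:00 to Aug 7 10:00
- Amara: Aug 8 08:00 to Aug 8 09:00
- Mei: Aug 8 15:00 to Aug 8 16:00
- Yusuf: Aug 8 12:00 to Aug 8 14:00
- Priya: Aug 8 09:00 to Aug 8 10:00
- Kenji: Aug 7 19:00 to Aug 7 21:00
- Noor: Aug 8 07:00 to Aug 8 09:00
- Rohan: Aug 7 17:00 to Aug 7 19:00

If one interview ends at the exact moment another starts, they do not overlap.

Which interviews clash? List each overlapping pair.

Amara & Noor, Mateo & Noor

Sorted by start: Sofia, Rohan, Kenji, Noor, Mateo, Amara, Priya, Yusuf, Mei.
Rohan starts after Sofia ends, so nothing later overlaps Sofia either.
Kenji starts exactly when Rohan ends (back-to-back, no overlap), so nothing later overlaps Rohan either.
Noor starts after Kenji ends, so nothing later overlaps Kenji either.
Mateo starts before Noor ends → Noor and Mateo overlap.
Amara starts before Noor ends → Noor and Amara overlap.
Priya starts exactly when Noor ends (back-to-back, no overlap), so nothing later overlaps Noor either.
Amara starts exactly when Mateo ends (back-to-back, no overlap), so nothing later overlaps Mateo either.
Priya starts exactly when Amara ends (back-to-back, no overlap), so nothing later overlaps Amara either.
Yusuf starts after Priya ends, so nothing later overlaps Priya either.
Mei starts after Yusuf ends.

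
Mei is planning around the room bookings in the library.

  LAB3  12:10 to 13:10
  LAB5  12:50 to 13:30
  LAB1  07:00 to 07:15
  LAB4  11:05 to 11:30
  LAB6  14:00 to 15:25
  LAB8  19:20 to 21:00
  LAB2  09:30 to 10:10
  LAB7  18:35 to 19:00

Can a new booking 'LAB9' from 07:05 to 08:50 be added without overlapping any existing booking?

No — it overlaps LAB1

LAB1: starts 07:00 before LAB9 ends 08:50, and ends 07:15 after LAB9 starts 07:05 → overlap.
LAB2: starts 09:30 at or after LAB9 ends 08:50 → clear.
LAB4: starts 11:05 at or after LAB9 ends 08:50 → clear.
LAB3: starts 12:10 at or after LAB9 ends 08:50 → clear.
LAB5: starts 12:50 at or after LAB9 ends 08:50 → clear.
LAB6: starts 14:00 at or after LAB9 ends 08:50 → clear.
LAB7: starts 18:35 at or after LAB9 ends 08:50 → clear.
LAB8: starts 19:20 at or after LAB9 ends 08:50 → clear.
LAB9 overlaps LAB1.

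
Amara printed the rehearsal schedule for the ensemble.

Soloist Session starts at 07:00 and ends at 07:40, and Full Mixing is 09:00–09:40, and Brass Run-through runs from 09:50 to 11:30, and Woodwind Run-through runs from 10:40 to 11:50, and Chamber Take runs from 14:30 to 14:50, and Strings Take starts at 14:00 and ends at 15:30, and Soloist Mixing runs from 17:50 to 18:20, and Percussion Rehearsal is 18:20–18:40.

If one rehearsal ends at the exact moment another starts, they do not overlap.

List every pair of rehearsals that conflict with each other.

Sorted by start: Soloist Session, Full Mixing, Brass Run-through, Woodwind Run-through, Strings Take, Chamber Take, Soloist Mixing, Percussion Rehearsal.
Full Mixing starts after Soloist Session ends; Soloist Session is clear from here.
Brass Run-through starts after Full Mixing ends; Full Mixing is clear from here.
Woodwind Run-through starts before Brass Run-through ends → Brass Run-through and Woodwind Run-through overlap.
Strings Take starts after Brass Run-through ends; Brass Run-through is clear from here.
Strings Take starts after Woodwind Run-through ends; Woodwind Run-through is clear from here.
Chamber Take starts before Strings Take ends → Strings Take and Chamber Take overlap.
Soloist Mixing starts after Strings Take ends; Strings Take is clear from here.
Soloist Mixing starts after Chamber Take ends; Chamber Take is clear from here.
Percussion Rehearsal starts exactly when Soloist Mixing ends (back-to-back, no overlap).

Brass Run-through & Woodwind Run-through, Chamber Take & Strings Take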